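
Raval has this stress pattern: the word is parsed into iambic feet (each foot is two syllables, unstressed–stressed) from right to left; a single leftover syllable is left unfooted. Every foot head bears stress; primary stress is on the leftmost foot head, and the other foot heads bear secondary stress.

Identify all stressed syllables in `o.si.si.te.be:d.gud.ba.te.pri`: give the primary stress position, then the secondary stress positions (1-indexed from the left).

Parse right to left into iambic (σˈσ) feet: o (si.ˈsi) (te.ˈbe:d) (gud.ˈba) (te.ˈpri). Syllable 1 is left unfooted.
Foot heads (stressed positions): 3, 5, 7, 9.
End Rule Leftmost: primary stress on the leftmost head = syllable 3.
Secondary stress on 5, 7, 9: o.si.ˈsi.te.ˌbe:d.gud.ˌba.te.ˌpri.

primary 3, secondary 5, 7, 9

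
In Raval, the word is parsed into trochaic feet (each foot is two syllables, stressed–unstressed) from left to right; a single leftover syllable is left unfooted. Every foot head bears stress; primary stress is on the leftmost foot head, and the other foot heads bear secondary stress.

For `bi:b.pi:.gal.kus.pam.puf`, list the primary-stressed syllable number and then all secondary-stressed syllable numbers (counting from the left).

primary 1, secondary 3, 5

Parse left to right into trochaic (ˈσσ) feet: (ˈbi:b.pi:) (ˈgal.kus) (ˈpam.puf).
Foot heads (stressed positions): 1, 3, 5.
End Rule Leftmost: primary stress on the leftmost head = syllable 1.
Secondary stress on 3, 5: ˈbi:b.pi:.ˌgal.kus.ˌpam.puf.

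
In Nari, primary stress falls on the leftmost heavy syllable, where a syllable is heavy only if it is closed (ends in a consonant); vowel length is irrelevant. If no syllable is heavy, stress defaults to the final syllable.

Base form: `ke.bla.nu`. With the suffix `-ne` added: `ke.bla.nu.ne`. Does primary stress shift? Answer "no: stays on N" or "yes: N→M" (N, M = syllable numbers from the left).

Base `ke.bla.nu` (3 syllables):
  Weights: 1 ke L, 2 bla L, 3 nu L.
  No heavy syllable in the domain; default to the final syllable = syllable 3.
  → primary stress on syllable 3.
Suffixed `ke.bla.nu.ne` (4 syllables):
  Weights: 1 ke L, 2 bla L, 3 nu L, 4 ne L.
  No heavy syllable in the domain; default to the final syllable = syllable 4.
  → primary stress on syllable 4.

yes: 3→4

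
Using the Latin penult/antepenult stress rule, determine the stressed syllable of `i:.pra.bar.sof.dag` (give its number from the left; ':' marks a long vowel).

4

Classical Latin: stress the penult if heavy (long vowel or closed), else the antepenult.
Weights: 3 bar H, 4 sof H, 5 dag H.
The penult (syllable 4, sof) is heavy, so it takes stress.
Stress on syllable 4: i:.pra.bar.ˈsof.dag.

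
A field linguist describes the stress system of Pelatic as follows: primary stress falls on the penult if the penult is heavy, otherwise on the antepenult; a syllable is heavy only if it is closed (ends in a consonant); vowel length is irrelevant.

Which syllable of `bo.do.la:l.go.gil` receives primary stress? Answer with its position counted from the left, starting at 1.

3

Weights: 3 la:l H, 4 go L, 5 gil H.
The penult (syllable 4, go) is light, so stress falls on the antepenult (syllable 3, la:l).
Primary stress: syllable 3 → bo.do.ˈla:l.go.gil.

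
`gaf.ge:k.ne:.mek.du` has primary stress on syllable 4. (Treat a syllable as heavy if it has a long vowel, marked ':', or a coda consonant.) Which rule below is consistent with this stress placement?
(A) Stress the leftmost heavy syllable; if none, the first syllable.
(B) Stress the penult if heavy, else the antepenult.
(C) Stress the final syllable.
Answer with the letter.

B

Rule A → syllable 1 (observed: 4).
Rule B → syllable 4 ✓.
Rule C → syllable 5 (observed: 4).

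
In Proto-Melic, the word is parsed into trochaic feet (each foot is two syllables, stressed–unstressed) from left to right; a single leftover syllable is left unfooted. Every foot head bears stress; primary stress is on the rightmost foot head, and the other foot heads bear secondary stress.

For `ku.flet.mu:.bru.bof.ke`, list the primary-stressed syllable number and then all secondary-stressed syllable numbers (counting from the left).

Parse left to right into trochaic (ˈσσ) feet: (ˈku.flet) (ˈmu:.bru) (ˈbof.ke).
Foot heads (stressed positions): 1, 3, 5.
End Rule Rightmost: primary stress on the rightmost head = syllable 5.
Secondary stress on 1, 3: ˌku.flet.ˌmu:.bru.ˈbof.ke.

primary 5, secondary 1, 3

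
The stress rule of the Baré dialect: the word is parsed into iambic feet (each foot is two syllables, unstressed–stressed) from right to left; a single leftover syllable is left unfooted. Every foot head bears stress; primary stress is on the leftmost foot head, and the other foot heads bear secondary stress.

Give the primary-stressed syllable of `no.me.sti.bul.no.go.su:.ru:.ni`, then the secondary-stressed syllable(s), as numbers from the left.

primary 3, secondary 5, 7, 9

Parse right to left into iambic (σˈσ) feet: no (me.ˈsti) (bul.ˈno) (go.ˈsu:) (ru:.ˈni). Syllable 1 is left unfooted.
Foot heads (stressed positions): 3, 5, 7, 9.
End Rule Leftmost: primary stress on the leftmost head = syllable 3.
Secondary stress on 5, 7, 9: no.me.ˈsti.bul.ˌno.go.ˌsu:.ru:.ˌni.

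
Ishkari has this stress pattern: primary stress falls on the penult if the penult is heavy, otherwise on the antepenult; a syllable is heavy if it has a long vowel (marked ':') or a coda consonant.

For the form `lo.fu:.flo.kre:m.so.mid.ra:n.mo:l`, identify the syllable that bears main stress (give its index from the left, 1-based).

Weights: 6 mid H, 7 ra:n H, 8 mo:l H.
The penult (syllable 7, ra:n) is heavy, so it takes stress.
Primary stress: syllable 7 → lo.fu:.flo.kre:m.so.mid.ˈra:n.mo:l.

7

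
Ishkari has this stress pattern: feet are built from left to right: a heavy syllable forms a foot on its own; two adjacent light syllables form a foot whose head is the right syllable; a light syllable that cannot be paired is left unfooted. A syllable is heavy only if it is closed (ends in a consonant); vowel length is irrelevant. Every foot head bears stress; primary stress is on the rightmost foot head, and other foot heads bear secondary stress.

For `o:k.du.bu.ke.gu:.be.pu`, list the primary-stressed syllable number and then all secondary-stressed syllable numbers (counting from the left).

Weights: 1 o:k H, 2 du L, 3 bu L, 4 ke L, 5 gu: L, 6 be L, 7 pu L.
Parse left to right (heavy = foot alone; LL = one foot; stranded L unfooted): (ˈo:k) (du.ˈbu) (ke.ˈgu:) (be.ˈpu).
Foot heads: 1, 3, 5, 7.
Primary stress on the rightmost head = syllable 7.
Secondary stress on 1, 3, 5: ˌo:k.du.ˌbu.ke.ˌgu:.be.ˈpu.

primary 7, secondary 1, 3, 5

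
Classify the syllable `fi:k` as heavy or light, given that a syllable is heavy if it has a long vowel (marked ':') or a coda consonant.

`fi:k`: long vowel, closed (coda /k/). Long vowel and closed → heavy.

heavy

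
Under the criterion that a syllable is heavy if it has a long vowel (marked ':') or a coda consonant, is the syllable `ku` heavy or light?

`ku`: short vowel, open (no coda). Short vowel, open → light.

light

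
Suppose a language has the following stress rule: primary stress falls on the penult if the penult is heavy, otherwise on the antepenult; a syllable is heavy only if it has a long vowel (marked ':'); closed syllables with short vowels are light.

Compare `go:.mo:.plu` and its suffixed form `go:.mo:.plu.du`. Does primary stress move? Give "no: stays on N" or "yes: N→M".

no: stays on 2

Base `go:.mo:.plu` (3 syllables):
  Weights: 1 go: H, 2 mo: H, 3 plu L.
  The penult (syllable 2, mo:) is heavy, so it takes stress.
  → primary stress on syllable 2.
Suffixed `go:.mo:.plu.du` (4 syllables):
  Weights: 2 mo: H, 3 plu L, 4 du L.
  The penult (syllable 3, plu) is light, so stress falls on the antepenult (syllable 2, mo:).
  → primary stress on syllable 2.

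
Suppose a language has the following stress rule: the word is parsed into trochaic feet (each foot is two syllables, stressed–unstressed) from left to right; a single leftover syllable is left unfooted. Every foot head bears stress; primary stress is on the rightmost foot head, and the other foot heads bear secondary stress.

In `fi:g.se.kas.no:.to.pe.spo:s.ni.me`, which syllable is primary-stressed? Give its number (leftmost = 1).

7

Parse left to right into trochaic (ˈσσ) feet: (ˈfi:g.se) (ˈkas.no:) (ˈto.pe) (ˈspo:s.ni) me. Syllable 9 is left unfooted.
Foot heads (stressed positions): 1, 3, 5, 7.
End Rule Rightmost: primary stress on the rightmost head = syllable 7.
Primary stress: syllable 7 → fi:g.se.kas.no:.to.pe.ˈspo:s.ni.me.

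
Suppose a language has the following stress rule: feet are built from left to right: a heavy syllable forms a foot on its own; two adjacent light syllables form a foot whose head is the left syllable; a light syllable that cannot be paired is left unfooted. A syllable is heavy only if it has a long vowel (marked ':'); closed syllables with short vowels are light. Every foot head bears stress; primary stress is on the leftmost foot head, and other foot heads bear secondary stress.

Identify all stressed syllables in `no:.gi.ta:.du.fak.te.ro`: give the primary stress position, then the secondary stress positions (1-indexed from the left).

primary 1, secondary 3, 4, 6

Weights: 1 no: H, 2 gi L, 3 ta: H, 4 du L, 5 fak L, 6 te L, 7 ro L.
Parse left to right (heavy = foot alone; LL = one foot; stranded L unfooted): (ˈno:) gi (ˈta:) (ˈdu.fak) (ˈte.ro).
Foot heads: 1, 3, 4, 6.
Primary stress on the leftmost head = syllable 1.
Secondary stress on 3, 4, 6: ˈno:.gi.ˌta:.ˌdu.fak.ˌte.ro.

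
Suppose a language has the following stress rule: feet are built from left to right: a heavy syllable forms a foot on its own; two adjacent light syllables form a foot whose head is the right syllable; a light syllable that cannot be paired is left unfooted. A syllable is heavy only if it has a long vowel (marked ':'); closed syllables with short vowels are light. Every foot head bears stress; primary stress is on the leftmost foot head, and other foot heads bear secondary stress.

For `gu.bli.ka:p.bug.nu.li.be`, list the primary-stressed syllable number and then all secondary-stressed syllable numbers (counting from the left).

Weights: 1 gu L, 2 bli L, 3 ka:p H, 4 bug L, 5 nu L, 6 li L, 7 be L.
Parse left to right (heavy = foot alone; LL = one foot; stranded L unfooted): (gu.ˈbli) (ˈka:p) (bug.ˈnu) (li.ˈbe).
Foot heads: 2, 3, 5, 7.
Primary stress on the leftmost head = syllable 2.
Secondary stress on 3, 5, 7: gu.ˈbli.ˌka:p.bug.ˌnu.li.ˌbe.

primary 2, secondary 3, 5, 7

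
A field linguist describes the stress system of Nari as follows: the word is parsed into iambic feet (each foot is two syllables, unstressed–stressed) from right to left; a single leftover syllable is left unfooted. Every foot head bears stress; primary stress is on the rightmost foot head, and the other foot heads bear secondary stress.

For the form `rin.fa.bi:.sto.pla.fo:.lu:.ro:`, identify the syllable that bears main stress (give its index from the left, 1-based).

Parse right to left into iambic (σˈσ) feet: (rin.ˈfa) (bi:.ˈsto) (pla.ˈfo:) (lu:.ˈro:).
Foot heads (stressed positions): 2, 4, 6, 8.
End Rule Rightmost: primary stress on the rightmost head = syllable 8.
Primary stress: syllable 8 → rin.fa.bi:.sto.pla.fo:.lu:.ˈro:.

8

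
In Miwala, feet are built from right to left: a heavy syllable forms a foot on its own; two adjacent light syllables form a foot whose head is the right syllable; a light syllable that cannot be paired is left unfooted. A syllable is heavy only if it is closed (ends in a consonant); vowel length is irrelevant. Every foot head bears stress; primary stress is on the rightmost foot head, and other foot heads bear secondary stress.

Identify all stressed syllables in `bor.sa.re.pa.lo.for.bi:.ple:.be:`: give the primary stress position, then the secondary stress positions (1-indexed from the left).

primary 9, secondary 1, 3, 5, 6

Weights: 1 bor H, 2 sa L, 3 re L, 4 pa L, 5 lo L, 6 for H, 7 bi: L, 8 ple: L, 9 be: L.
Parse right to left (heavy = foot alone; LL = one foot; stranded L unfooted): (ˈbor) (sa.ˈre) (pa.ˈlo) (ˈfor) bi: (ple:.ˈbe:).
Foot heads: 1, 3, 5, 6, 9.
Primary stress on the rightmost head = syllable 9.
Secondary stress on 1, 3, 5, 6: ˌbor.sa.ˌre.pa.ˌlo.ˌfor.bi:.ple:.ˈbe:.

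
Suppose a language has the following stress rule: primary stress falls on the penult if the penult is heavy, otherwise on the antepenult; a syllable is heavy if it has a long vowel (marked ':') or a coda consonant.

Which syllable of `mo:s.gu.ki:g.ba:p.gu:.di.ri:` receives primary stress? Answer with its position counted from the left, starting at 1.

Weights: 5 gu: H, 6 di L, 7 ri: H.
The penult (syllable 6, di) is light, so stress falls on the antepenult (syllable 5, gu:).
Primary stress: syllable 5 → mo:s.gu.ki:g.ba:p.ˈgu:.di.ri:.

5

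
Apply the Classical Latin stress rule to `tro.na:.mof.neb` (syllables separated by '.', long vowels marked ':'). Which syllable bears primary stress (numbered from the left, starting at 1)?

Classical Latin: stress the penult if heavy (long vowel or closed), else the antepenult.
Weights: 2 na: H, 3 mof H, 4 neb H.
The penult (syllable 3, mof) is heavy, so it takes stress.
Stress on syllable 3: tro.na:.ˈmof.neb.

3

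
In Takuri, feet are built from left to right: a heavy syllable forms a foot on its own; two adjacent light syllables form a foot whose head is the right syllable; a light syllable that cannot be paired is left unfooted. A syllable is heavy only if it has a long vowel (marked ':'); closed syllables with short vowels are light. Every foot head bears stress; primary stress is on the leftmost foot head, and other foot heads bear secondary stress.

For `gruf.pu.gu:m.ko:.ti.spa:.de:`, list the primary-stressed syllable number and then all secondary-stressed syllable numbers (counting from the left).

primary 2, secondary 3, 4, 6, 7

Weights: 1 gruf L, 2 pu L, 3 gu:m H, 4 ko: H, 5 ti L, 6 spa: H, 7 de: H.
Parse left to right (heavy = foot alone; LL = one foot; stranded L unfooted): (gruf.ˈpu) (ˈgu:m) (ˈko:) ti (ˈspa:) (ˈde:).
Foot heads: 2, 3, 4, 6, 7.
Primary stress on the leftmost head = syllable 2.
Secondary stress on 3, 4, 6, 7: gruf.ˈpu.ˌgu:m.ˌko:.ti.ˌspa:.ˌde:.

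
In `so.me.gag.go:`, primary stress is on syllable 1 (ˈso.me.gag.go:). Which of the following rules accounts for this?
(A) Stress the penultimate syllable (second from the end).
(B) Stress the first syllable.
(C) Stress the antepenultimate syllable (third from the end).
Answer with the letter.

Rule A → syllable 3 (observed: 1).
Rule B → syllable 1 ✓.
Rule C → syllable 2 (observed: 1).

B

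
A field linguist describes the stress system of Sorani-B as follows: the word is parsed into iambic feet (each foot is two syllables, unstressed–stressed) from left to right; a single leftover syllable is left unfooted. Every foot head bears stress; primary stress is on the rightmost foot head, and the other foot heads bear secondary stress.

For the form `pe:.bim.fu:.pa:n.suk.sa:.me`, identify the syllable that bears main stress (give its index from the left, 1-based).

6

Parse left to right into iambic (σˈσ) feet: (pe:.ˈbim) (fu:.ˈpa:n) (suk.ˈsa:) me. Syllable 7 is left unfooted.
Foot heads (stressed positions): 2, 4, 6.
End Rule Rightmost: primary stress on the rightmost head = syllable 6.
Primary stress: syllable 6 → pe:.bim.fu:.pa:n.suk.ˈsa:.me.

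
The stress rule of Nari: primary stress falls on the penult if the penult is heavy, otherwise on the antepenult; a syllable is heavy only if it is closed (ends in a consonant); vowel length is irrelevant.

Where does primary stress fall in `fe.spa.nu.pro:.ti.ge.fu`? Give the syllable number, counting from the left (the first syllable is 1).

Weights: 5 ti L, 6 ge L, 7 fu L.
The penult (syllable 6, ge) is light, so stress falls on the antepenult (syllable 5, ti).
Primary stress: syllable 5 → fe.spa.nu.pro:.ˈti.ge.fu.

5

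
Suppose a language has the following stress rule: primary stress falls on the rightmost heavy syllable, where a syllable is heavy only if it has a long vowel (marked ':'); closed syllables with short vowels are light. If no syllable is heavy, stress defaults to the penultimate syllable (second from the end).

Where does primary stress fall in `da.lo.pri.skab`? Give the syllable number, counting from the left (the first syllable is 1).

3

Weights: 1 da L, 2 lo L, 3 pri L, 4 skab L.
No heavy syllable in the domain; default to the penultimate syllable (second from the end) = syllable 3.
Primary stress: syllable 3 → da.lo.ˈpri.skab.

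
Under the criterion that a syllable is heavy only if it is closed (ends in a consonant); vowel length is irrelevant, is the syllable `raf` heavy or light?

`raf`: short vowel, closed (coda /f/). Closed (coda /f/) → heavy.

heavy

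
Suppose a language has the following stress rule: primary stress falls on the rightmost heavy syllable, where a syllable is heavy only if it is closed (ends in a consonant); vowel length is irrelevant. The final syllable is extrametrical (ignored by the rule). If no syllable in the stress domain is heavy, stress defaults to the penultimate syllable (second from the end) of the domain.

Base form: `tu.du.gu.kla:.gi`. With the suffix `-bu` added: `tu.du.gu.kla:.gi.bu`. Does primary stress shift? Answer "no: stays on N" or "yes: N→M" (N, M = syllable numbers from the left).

yes: 3→4

Base `tu.du.gu.kla:.gi` (5 syllables):
  The final syllable (5, gi) is extrametrical; the stress domain is syllables 1–4.
  Weights: 1 tu L, 2 du L, 3 gu L, 4 kla: L.
  No heavy syllable in the domain; default to the penultimate syllable (second from the end) of the domain = syllable 3.
  → primary stress on syllable 3.
Suffixed `tu.du.gu.kla:.gi.bu` (6 syllables):
  The final syllable (6, bu) is extrametrical; the stress domain is syllables 1–5.
  Weights: 1 tu L, 2 du L, 3 gu L, 4 kla: L, 5 gi L.
  No heavy syllable in the domain; default to the penultimate syllable (second from the end) of the domain = syllable 4.
  → primary stress on syllable 4.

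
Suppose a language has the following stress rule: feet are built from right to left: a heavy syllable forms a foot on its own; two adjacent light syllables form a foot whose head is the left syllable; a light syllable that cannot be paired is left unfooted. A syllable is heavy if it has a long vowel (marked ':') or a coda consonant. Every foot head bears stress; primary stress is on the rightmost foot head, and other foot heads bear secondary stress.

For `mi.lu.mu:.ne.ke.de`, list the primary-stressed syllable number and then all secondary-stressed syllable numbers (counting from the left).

Weights: 1 mi L, 2 lu L, 3 mu: H, 4 ne L, 5 ke L, 6 de L.
Parse right to left (heavy = foot alone; LL = one foot; stranded L unfooted): (ˈmi.lu) (ˈmu:) ne (ˈke.de).
Foot heads: 1, 3, 5.
Primary stress on the rightmost head = syllable 5.
Secondary stress on 1, 3: ˌmi.lu.ˌmu:.ne.ˈke.de.

primary 5, secondary 1, 3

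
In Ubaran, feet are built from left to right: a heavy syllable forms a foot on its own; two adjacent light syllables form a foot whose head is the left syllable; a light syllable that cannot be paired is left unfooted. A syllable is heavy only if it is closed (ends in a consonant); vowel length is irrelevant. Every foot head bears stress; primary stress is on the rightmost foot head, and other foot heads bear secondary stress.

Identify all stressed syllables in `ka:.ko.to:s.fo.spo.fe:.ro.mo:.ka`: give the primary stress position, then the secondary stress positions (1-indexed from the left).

Weights: 1 ka: L, 2 ko L, 3 to:s H, 4 fo L, 5 spo L, 6 fe: L, 7 ro L, 8 mo: L, 9 ka L.
Parse left to right (heavy = foot alone; LL = one foot; stranded L unfooted): (ˈka:.ko) (ˈto:s) (ˈfo.spo) (ˈfe:.ro) (ˈmo:.ka).
Foot heads: 1, 3, 4, 6, 8.
Primary stress on the rightmost head = syllable 8.
Secondary stress on 1, 3, 4, 6: ˌka:.ko.ˌto:s.ˌfo.spo.ˌfe:.ro.ˈmo:.ka.

primary 8, secondary 1, 3, 4, 6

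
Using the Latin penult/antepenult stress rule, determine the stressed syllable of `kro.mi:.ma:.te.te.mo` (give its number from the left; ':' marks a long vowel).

4

Classical Latin: stress the penult if heavy (long vowel or closed), else the antepenult.
Weights: 4 te L, 5 te L, 6 mo L.
The penult (syllable 5, te) is light, so stress falls on the antepenult (syllable 4, te).
Stress on syllable 4: kro.mi:.ma:.ˈte.te.mo.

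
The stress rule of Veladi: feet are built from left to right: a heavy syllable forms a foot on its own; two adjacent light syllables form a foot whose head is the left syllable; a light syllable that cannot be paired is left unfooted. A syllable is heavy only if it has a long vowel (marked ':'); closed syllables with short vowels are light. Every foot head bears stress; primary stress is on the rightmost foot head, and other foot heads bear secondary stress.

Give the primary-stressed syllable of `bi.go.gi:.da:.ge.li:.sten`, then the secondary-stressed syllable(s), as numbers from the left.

primary 6, secondary 1, 3, 4

Weights: 1 bi L, 2 go L, 3 gi: H, 4 da: H, 5 ge L, 6 li: H, 7 sten L.
Parse left to right (heavy = foot alone; LL = one foot; stranded L unfooted): (ˈbi.go) (ˈgi:) (ˈda:) ge (ˈli:) sten.
Foot heads: 1, 3, 4, 6.
Primary stress on the rightmost head = syllable 6.
Secondary stress on 1, 3, 4: ˌbi.go.ˌgi:.ˌda:.ge.ˈli:.sten.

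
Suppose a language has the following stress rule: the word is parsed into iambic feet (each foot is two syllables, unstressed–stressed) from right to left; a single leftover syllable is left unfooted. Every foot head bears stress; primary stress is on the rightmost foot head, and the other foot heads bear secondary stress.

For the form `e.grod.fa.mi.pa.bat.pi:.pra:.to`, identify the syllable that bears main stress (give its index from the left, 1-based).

Parse right to left into iambic (σˈσ) feet: e (grod.ˈfa) (mi.ˈpa) (bat.ˈpi:) (pra:.ˈto). Syllable 1 is left unfooted.
Foot heads (stressed positions): 3, 5, 7, 9.
End Rule Rightmost: primary stress on the rightmost head = syllable 9.
Primary stress: syllable 9 → e.grod.fa.mi.pa.bat.pi:.pra:.ˈto.

9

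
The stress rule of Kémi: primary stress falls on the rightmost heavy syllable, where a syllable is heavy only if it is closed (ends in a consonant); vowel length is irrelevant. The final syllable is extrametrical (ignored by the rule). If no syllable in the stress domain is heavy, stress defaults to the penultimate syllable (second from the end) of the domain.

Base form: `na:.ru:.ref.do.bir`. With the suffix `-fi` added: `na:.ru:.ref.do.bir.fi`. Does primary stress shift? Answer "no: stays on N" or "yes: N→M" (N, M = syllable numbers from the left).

Base `na:.ru:.ref.do.bir` (5 syllables):
  The final syllable (5, bir) is extrametrical; the stress domain is syllables 1–4.
  Weights: 1 na: L, 2 ru: L, 3 ref H, 4 do L.
  Heavy syllables in the domain: 3. The rightmost is syllable 3 (ref).
  → primary stress on syllable 3.
Suffixed `na:.ru:.ref.do.bir.fi` (6 syllables):
  The final syllable (6, fi) is extrametrical; the stress domain is syllables 1–5.
  Weights: 1 na: L, 2 ru: L, 3 ref H, 4 do L, 5 bir H.
  Heavy syllables in the domain: 3, 5. The rightmost is syllable 5 (bir).
  → primary stress on syllable 5.

yes: 3→5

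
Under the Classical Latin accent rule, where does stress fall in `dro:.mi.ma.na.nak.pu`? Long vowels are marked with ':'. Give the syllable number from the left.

Classical Latin: stress the penult if heavy (long vowel or closed), else the antepenult.
Weights: 4 na L, 5 nak H, 6 pu L.
The penult (syllable 5, nak) is heavy, so it takes stress.
Stress on syllable 5: dro:.mi.ma.na.ˈnak.pu.

5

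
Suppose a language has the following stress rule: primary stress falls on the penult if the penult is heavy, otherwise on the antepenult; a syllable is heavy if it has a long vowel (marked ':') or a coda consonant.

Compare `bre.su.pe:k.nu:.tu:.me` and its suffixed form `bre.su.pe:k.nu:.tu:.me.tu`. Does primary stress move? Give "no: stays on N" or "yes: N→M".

no: stays on 5

Base `bre.su.pe:k.nu:.tu:.me` (6 syllables):
  Weights: 4 nu: H, 5 tu: H, 6 me L.
  The penult (syllable 5, tu:) is heavy, so it takes stress.
  → primary stress on syllable 5.
Suffixed `bre.su.pe:k.nu:.tu:.me.tu` (7 syllables):
  Weights: 5 tu: H, 6 me L, 7 tu L.
  The penult (syllable 6, me) is light, so stress falls on the antepenult (syllable 5, tu:).
  → primary stress on syllable 5.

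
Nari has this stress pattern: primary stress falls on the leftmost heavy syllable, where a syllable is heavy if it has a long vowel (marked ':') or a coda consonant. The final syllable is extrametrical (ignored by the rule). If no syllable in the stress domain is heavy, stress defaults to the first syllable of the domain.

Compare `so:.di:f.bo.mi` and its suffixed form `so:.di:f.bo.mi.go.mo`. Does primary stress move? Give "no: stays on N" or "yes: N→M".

no: stays on 1

Base `so:.di:f.bo.mi` (4 syllables):
  The final syllable (4, mi) is extrametrical; the stress domain is syllables 1–3.
  Weights: 1 so: H, 2 di:f H, 3 bo L.
  Heavy syllables in the domain: 1, 2. The leftmost is syllable 1 (so:).
  → primary stress on syllable 1.
Suffixed `so:.di:f.bo.mi.go.mo` (6 syllables):
  The final syllable (6, mo) is extrametrical; the stress domain is syllables 1–5.
  Weights: 1 so: H, 2 di:f H, 3 bo L, 4 mi L, 5 go L.
  Heavy syllables in the domain: 1, 2. The leftmost is syllable 1 (so:).
  → primary stress on syllable 1.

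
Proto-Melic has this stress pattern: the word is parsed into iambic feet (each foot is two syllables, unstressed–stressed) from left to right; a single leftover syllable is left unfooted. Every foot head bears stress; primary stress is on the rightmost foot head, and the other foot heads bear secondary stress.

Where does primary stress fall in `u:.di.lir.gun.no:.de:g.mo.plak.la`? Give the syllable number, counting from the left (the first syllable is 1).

8

Parse left to right into iambic (σˈσ) feet: (u:.ˈdi) (lir.ˈgun) (no:.ˈde:g) (mo.ˈplak) la. Syllable 9 is left unfooted.
Foot heads (stressed positions): 2, 4, 6, 8.
End Rule Rightmost: primary stress on the rightmost head = syllable 8.
Primary stress: syllable 8 → u:.di.lir.gun.no:.de:g.mo.ˈplak.la.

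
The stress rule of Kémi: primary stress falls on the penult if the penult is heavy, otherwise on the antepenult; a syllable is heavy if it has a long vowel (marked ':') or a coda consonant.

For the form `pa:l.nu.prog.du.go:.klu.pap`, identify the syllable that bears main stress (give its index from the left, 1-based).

Weights: 5 go: H, 6 klu L, 7 pap H.
The penult (syllable 6, klu) is light, so stress falls on the antepenult (syllable 5, go:).
Primary stress: syllable 5 → pa:l.nu.prog.du.ˈgo:.klu.pap.

5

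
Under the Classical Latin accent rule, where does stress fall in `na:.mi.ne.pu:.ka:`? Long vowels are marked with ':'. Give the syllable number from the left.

Classical Latin: stress the penult if heavy (long vowel or closed), else the antepenult.
Weights: 3 ne L, 4 pu: H, 5 ka: H.
The penult (syllable 4, pu:) is heavy, so it takes stress.
Stress on syllable 4: na:.mi.ne.ˈpu:.ka:.

4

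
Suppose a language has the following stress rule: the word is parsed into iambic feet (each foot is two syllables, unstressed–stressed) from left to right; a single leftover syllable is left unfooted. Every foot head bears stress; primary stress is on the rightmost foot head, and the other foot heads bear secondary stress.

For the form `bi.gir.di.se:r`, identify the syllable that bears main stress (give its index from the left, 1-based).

Parse left to right into iambic (σˈσ) feet: (bi.ˈgir) (di.ˈse:r).
Foot heads (stressed positions): 2, 4.
End Rule Rightmost: primary stress on the rightmost head = syllable 4.
Primary stress: syllable 4 → bi.gir.di.ˈse:r.

4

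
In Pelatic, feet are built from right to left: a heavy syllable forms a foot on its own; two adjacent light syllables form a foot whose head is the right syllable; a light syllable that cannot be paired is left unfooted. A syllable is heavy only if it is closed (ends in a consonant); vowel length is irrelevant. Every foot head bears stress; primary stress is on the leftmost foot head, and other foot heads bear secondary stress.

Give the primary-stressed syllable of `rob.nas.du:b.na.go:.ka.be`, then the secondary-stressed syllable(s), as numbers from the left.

Weights: 1 rob H, 2 nas H, 3 du:b H, 4 na L, 5 go: L, 6 ka L, 7 be L.
Parse right to left (heavy = foot alone; LL = one foot; stranded L unfooted): (ˈrob) (ˈnas) (ˈdu:b) (na.ˈgo:) (ka.ˈbe).
Foot heads: 1, 2, 3, 5, 7.
Primary stress on the leftmost head = syllable 1.
Secondary stress on 2, 3, 5, 7: ˈrob.ˌnas.ˌdu:b.na.ˌgo:.ka.ˌbe.

primary 1, secondary 2, 3, 5, 7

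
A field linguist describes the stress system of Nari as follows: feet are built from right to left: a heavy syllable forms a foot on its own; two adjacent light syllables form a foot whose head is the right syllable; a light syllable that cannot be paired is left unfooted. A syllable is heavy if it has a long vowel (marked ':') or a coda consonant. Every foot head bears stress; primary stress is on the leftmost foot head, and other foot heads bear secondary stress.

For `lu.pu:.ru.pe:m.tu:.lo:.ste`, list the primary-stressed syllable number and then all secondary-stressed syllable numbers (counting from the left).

primary 2, secondary 4, 5, 6

Weights: 1 lu L, 2 pu: H, 3 ru L, 4 pe:m H, 5 tu: H, 6 lo: H, 7 ste L.
Parse right to left (heavy = foot alone; LL = one foot; stranded L unfooted): lu (ˈpu:) ru (ˈpe:m) (ˈtu:) (ˈlo:) ste.
Foot heads: 2, 4, 5, 6.
Primary stress on the leftmost head = syllable 2.
Secondary stress on 4, 5, 6: lu.ˈpu:.ru.ˌpe:m.ˌtu:.ˌlo:.ste.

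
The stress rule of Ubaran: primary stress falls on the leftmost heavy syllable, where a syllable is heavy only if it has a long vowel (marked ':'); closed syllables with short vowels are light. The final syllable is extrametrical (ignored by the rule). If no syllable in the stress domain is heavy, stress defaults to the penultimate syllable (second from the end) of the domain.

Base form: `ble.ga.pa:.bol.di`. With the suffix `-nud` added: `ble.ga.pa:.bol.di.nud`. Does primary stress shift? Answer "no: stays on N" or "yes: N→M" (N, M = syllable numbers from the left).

Base `ble.ga.pa:.bol.di` (5 syllables):
  The final syllable (5, di) is extrametrical; the stress domain is syllables 1–4.
  Weights: 1 ble L, 2 ga L, 3 pa: H, 4 bol L.
  Heavy syllables in the domain: 3. The leftmost is syllable 3 (pa:).
  → primary stress on syllable 3.
Suffixed `ble.ga.pa:.bol.di.nud` (6 syllables):
  The final syllable (6, nud) is extrametrical; the stress domain is syllables 1–5.
  Weights: 1 ble L, 2 ga L, 3 pa: H, 4 bol L, 5 di L.
  Heavy syllables in the domain: 3. The leftmost is syllable 3 (pa:).
  → primary stress on syllable 3.

no: stays on 3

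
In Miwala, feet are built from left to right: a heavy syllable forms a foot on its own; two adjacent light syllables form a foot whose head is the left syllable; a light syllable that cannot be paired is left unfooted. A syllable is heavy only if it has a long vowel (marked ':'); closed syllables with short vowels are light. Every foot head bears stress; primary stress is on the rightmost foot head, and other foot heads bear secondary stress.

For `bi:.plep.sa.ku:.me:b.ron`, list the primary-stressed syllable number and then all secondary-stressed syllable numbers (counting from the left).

primary 5, secondary 1, 2, 4

Weights: 1 bi: H, 2 plep L, 3 sa L, 4 ku: H, 5 me:b H, 6 ron L.
Parse left to right (heavy = foot alone; LL = one foot; stranded L unfooted): (ˈbi:) (ˈplep.sa) (ˈku:) (ˈme:b) ron.
Foot heads: 1, 2, 4, 5.
Primary stress on the rightmost head = syllable 5.
Secondary stress on 1, 2, 4: ˌbi:.ˌplep.sa.ˌku:.ˈme:b.ron.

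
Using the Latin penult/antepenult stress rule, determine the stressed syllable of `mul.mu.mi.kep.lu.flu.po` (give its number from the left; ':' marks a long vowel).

Classical Latin: stress the penult if heavy (long vowel or closed), else the antepenult.
Weights: 5 lu L, 6 flu L, 7 po L.
The penult (syllable 6, flu) is light, so stress falls on the antepenult (syllable 5, lu).
Stress on syllable 5: mul.mu.mi.kep.ˈlu.flu.po.

5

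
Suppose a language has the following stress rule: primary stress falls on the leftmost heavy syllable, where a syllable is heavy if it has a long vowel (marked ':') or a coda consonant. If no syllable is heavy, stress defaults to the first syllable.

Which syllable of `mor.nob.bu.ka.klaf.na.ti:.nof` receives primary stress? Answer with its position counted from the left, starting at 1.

1

Weights: 1 mor H, 2 nob H, 3 bu L, 4 ka L, 5 klaf H, 6 na L, 7 ti: H, 8 nof H.
Heavy syllables in the domain: 1, 2, 5, 7, 8. The leftmost is syllable 1 (mor).
Primary stress: syllable 1 → ˈmor.nob.bu.ka.klaf.na.ti:.nof.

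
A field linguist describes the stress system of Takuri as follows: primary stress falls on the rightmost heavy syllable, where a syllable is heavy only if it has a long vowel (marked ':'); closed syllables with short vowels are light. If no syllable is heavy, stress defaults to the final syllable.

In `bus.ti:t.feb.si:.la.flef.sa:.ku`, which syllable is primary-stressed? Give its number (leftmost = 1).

Weights: 1 bus L, 2 ti:t H, 3 feb L, 4 si: H, 5 la L, 6 flef L, 7 sa: H, 8 ku L.
Heavy syllables in the domain: 2, 4, 7. The rightmost is syllable 7 (sa:).
Primary stress: syllable 7 → bus.ti:t.feb.si:.la.flef.ˈsa:.ku.

7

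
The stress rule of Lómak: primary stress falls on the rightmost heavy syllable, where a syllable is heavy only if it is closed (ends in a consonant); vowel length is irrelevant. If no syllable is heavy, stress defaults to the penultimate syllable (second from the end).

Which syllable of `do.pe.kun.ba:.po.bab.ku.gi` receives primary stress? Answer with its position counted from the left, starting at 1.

Weights: 1 do L, 2 pe L, 3 kun H, 4 ba: L, 5 po L, 6 bab H, 7 ku L, 8 gi L.
Heavy syllables in the domain: 3, 6. The rightmost is syllable 6 (bab).
Primary stress: syllable 6 → do.pe.kun.ba:.po.ˈbab.ku.gi.

6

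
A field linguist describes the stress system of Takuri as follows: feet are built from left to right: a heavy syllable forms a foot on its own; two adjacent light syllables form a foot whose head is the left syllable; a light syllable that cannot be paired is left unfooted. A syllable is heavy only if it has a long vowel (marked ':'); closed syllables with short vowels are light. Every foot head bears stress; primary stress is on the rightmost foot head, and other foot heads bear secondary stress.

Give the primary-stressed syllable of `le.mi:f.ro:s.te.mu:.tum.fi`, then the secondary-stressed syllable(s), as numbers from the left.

primary 6, secondary 2, 3, 5

Weights: 1 le L, 2 mi:f H, 3 ro:s H, 4 te L, 5 mu: H, 6 tum L, 7 fi L.
Parse left to right (heavy = foot alone; LL = one foot; stranded L unfooted): le (ˈmi:f) (ˈro:s) te (ˈmu:) (ˈtum.fi).
Foot heads: 2, 3, 5, 6.
Primary stress on the rightmost head = syllable 6.
Secondary stress on 2, 3, 5: le.ˌmi:f.ˌro:s.te.ˌmu:.ˈtum.fi.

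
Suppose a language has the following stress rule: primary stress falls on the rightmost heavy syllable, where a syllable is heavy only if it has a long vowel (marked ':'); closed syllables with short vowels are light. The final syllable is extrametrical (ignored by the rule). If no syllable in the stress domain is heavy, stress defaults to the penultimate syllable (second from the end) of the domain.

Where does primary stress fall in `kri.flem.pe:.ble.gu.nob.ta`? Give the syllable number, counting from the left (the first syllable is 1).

3

The final syllable (7, ta) is extrametrical; the stress domain is syllables 1–6.
Weights: 1 kri L, 2 flem L, 3 pe: H, 4 ble L, 5 gu L, 6 nob L.
Heavy syllables in the domain: 3. The rightmost is syllable 3 (pe:).
Primary stress: syllable 3 → kri.flem.ˈpe:.ble.gu.nob.ta.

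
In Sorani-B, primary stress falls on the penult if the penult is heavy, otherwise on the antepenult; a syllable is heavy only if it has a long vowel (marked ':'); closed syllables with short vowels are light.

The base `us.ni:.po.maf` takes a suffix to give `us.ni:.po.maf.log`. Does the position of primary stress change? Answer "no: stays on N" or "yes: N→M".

Base `us.ni:.po.maf` (4 syllables):
  Weights: 2 ni: H, 3 po L, 4 maf L.
  The penult (syllable 3, po) is light, so stress falls on the antepenult (syllable 2, ni:).
  → primary stress on syllable 2.
Suffixed `us.ni:.po.maf.log` (5 syllables):
  Weights: 3 po L, 4 maf L, 5 log L.
  The penult (syllable 4, maf) is light, so stress falls on the antepenult (syllable 3, po).
  → primary stress on syllable 3.

yes: 2→3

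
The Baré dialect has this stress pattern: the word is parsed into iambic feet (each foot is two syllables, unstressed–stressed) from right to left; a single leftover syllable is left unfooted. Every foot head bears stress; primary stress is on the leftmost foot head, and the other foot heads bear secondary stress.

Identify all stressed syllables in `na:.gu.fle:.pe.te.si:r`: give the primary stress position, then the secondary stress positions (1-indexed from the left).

Parse right to left into iambic (σˈσ) feet: (na:.ˈgu) (fle:.ˈpe) (te.ˈsi:r).
Foot heads (stressed positions): 2, 4, 6.
End Rule Leftmost: primary stress on the leftmost head = syllable 2.
Secondary stress on 4, 6: na:.ˈgu.fle:.ˌpe.te.ˌsi:r.

primary 2, secondary 4, 6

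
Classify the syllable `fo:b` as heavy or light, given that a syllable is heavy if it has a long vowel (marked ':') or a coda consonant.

`fo:b`: long vowel, closed (coda /b/). Long vowel and closed → heavy.

heavy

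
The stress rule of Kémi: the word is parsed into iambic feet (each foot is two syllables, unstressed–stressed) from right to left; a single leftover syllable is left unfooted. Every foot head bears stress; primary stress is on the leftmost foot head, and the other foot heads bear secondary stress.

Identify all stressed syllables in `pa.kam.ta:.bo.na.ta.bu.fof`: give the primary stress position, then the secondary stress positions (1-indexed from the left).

primary 2, secondary 4, 6, 8

Parse right to left into iambic (σˈσ) feet: (pa.ˈkam) (ta:.ˈbo) (na.ˈta) (bu.ˈfof).
Foot heads (stressed positions): 2, 4, 6, 8.
End Rule Leftmost: primary stress on the leftmost head = syllable 2.
Secondary stress on 4, 6, 8: pa.ˈkam.ta:.ˌbo.na.ˌta.bu.ˌfof.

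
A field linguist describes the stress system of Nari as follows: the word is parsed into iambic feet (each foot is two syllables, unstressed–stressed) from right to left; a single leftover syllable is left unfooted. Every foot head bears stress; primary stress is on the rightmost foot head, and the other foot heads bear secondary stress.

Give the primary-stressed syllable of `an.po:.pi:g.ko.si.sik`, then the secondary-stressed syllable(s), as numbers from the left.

primary 6, secondary 2, 4

Parse right to left into iambic (σˈσ) feet: (an.ˈpo:) (pi:g.ˈko) (si.ˈsik).
Foot heads (stressed positions): 2, 4, 6.
End Rule Rightmost: primary stress on the rightmost head = syllable 6.
Secondary stress on 2, 4: an.ˌpo:.pi:g.ˌko.si.ˈsik.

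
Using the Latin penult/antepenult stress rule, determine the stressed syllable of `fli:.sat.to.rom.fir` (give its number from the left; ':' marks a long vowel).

Classical Latin: stress the penult if heavy (long vowel or closed), else the antepenult.
Weights: 3 to L, 4 rom H, 5 fir H.
The penult (syllable 4, rom) is heavy, so it takes stress.
Stress on syllable 4: fli:.sat.to.ˈrom.fir.

4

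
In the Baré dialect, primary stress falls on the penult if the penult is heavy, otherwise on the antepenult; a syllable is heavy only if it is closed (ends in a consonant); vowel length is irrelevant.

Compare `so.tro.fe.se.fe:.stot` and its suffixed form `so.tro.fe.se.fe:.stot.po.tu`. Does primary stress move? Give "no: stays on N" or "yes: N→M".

yes: 4→6

Base `so.tro.fe.se.fe:.stot` (6 syllables):
  Weights: 4 se L, 5 fe: L, 6 stot H.
  The penult (syllable 5, fe:) is light, so stress falls on the antepenult (syllable 4, se).
  → primary stress on syllable 4.
Suffixed `so.tro.fe.se.fe:.stot.po.tu` (8 syllables):
  Weights: 6 stot H, 7 po L, 8 tu L.
  The penult (syllable 7, po) is light, so stress falls on the antepenult (syllable 6, stot).
  → primary stress on syllable 6.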